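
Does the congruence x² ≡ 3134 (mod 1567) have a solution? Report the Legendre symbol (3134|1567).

First reduce: 3134 ≡ 0 (mod 1567).
Top reduces to 0: gcd > 1, so the symbol is 0.

0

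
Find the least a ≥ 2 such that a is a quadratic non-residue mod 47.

5

(2/47) = +1, so 2 is a residue.
(3/47) = +1, so 3 is a residue.
(4/47) = +1, so 4 is a residue.
(5/47) = −1, so 5 is the smallest positive non-residue mod 47.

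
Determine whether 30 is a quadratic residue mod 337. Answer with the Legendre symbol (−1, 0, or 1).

-1

Euler's criterion: (30/337) ≡ 30^168 (mod 337).
30^2 ≡ 226 (mod 337)
30^4 ≡ 189 (mod 337)
30^8 ≡ 336 (mod 337)
30^16 ≡ 1 (mod 337)
30^32 ≡ 1 (mod 337)
30^64 ≡ 1 (mod 337)
30^128 ≡ 1 (mod 337)
30^168 = 30^(128+32+8) ≡ 336 (mod 337).
Result is 336 ≡ −1, so (30/337) = −1.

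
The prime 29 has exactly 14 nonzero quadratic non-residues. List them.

2, 3, 8, 10, 11, 12, 14, 15, 17, 18, 19, 21, 26, 27

Square k = 1,…,14 (k and 29−k give the same square):
1²=1, 2²=4, 3²=9, 4²=16, 5²=25, 6²≡7, 7²≡20, 8²≡6, 9²≡23, 10²≡13, 11²≡5, 12²≡28, 13²≡24, 14²≡22 (mod 29).
The residues are {1, 4, 5, 6, 7, 9, 13, 16, 20, 22, 23, 24, 25, 28}; the non-residues are the remaining 14 nonzero classes.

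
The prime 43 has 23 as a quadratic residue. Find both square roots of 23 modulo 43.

Since 43 ≡ 3 (mod 4), a square root of 23 is 23^((43+1)/4) = 23^11 mod 43.
Repeated squaring: 23^2≡13, 23^4≡40, 23^8≡9 (mod 43).
23^11 = 23^(8+2+1) ≡ 25 (mod 43).
Check: 25² = 625 ≡ 23 (mod 43). The two roots are 18 and 25.

18, 25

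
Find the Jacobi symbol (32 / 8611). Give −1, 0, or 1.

Pull out 2^5: since 8611 ≡ 3 (mod 8), (2/8611) = -1, so (2/8611)^5 = -1.
Reached (1/8611) = 1. Collecting the sign flips along the way, the symbol is -1.

-1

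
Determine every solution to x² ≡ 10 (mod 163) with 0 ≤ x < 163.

Since 163 ≡ 3 (mod 4), a square root of 10 is 10^((163+1)/4) = 10^41 mod 163.
Repeated squaring: 10^2≡100, 10^4≡57, 10^8≡152, 10^16≡121, 10^32≡134 (mod 163).
10^41 = 10^(32+8+1) ≡ 93 (mod 163).
Check: 93² = 8649 ≡ 10 (mod 163). The two roots are 70 and 93.

70, 93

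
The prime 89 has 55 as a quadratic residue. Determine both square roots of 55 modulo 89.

12, 77

89 ≡ 1 (mod 4), so we find a root by search.
Trying successive values, 12² = 144 ≡ 55 (mod 89). The other root is 89 − 12 = 77.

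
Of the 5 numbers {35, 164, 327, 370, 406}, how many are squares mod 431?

2

(35/431) = -1 → non-residue.
(164/431) = +1 → QR.
(327/431) = +1 → QR.
(370/431) = -1 → non-residue.
(406/431) = -1 → non-residue.
Total quadratic residues among the 5: 2.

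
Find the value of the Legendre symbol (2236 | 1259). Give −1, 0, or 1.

-1

First reduce: 2236 ≡ 977 (mod 1259).
Reciprocity: 977 ≡ 1 and 1259 ≡ 3 (mod 4), so (977/1259) = +(1259/977).
Reduce top mod 977: now compute (282/977).
Pull out 2: since 977 ≡ 1 (mod 8), (2/977) = +1.
Reciprocity: 141 ≡ 1 and 977 ≡ 1 (mod 4), so (141/977) = +(977/141).
Reduce top mod 141: now compute (131/141).
Reciprocity: 131 ≡ 3 and 141 ≡ 1 (mod 4), so (131/141) = +(141/131).
Reduce top mod 131: now compute (10/131).
Pull out 2: since 131 ≡ 3 (mod 8), (2/131) = -1.
Reciprocity: 5 ≡ 1 and 131 ≡ 3 (mod 4), so (5/131) = +(131/5).
Reduce top mod 5: now compute (1/5).
Reached (1/5) = 1. Collecting the sign flips along the way, the symbol is -1.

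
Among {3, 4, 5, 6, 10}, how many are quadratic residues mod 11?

3

(3/11) = +1 → QR.
(4/11) = +1 → QR.
(5/11) = +1 → QR.
(6/11) = -1 → non-residue.
(10/11) = -1 → non-residue.
Total quadratic residues among the 5: 3.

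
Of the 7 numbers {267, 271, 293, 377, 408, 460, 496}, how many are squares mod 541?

4

(267/541) = -1 → non-residue.
(271/541) = -1 → non-residue.
(293/541) = -1 → non-residue.
(377/541) = +1 → QR.
(408/541) = +1 → QR.
(460/541) = +1 → QR.
(496/541) = +1 → QR.
Total quadratic residues among the 7: 4.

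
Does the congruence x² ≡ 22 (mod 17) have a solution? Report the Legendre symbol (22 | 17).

-1

First reduce: 22 ≡ 5 (mod 17).
Reciprocity: 5 ≡ 1 and 17 ≡ 1 (mod 4), so (5/17) = +(17/5).
Reduce top mod 5: now compute (2/5).
Pull out 2: since 5 ≡ 5 (mod 8), (2/5) = -1.
Reached (1/5) = 1. Collecting the sign flips along the way, the symbol is -1.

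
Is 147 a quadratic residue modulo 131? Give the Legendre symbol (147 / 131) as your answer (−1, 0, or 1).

1

Euler's criterion: (147/131) ≡ 16^65 (mod 131).
16^2 ≡ 125 (mod 131)
16^4 ≡ 36 (mod 131)
16^8 ≡ 117 (mod 131)
16^16 ≡ 65 (mod 131)
16^32 ≡ 33 (mod 131)
16^64 ≡ 41 (mod 131)
16^65 = 16^(64+1) ≡ 1 (mod 131).
Result is 1, so (147/131) = 1.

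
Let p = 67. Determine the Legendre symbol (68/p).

1

Euler's criterion: (68/67) ≡ 1^33 (mod 67).
1^2 ≡ 1 (mod 67)
1^4 ≡ 1 (mod 67)
1^8 ≡ 1 (mod 67)
1^16 ≡ 1 (mod 67)
1^32 ≡ 1 (mod 67)
1^33 = 1^(32+1) ≡ 1 (mod 67).
Result is 1, so (68/67) = 1.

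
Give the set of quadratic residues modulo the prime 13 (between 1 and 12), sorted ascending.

Square k = 1,…,6 (k and 13−k give the same square):
1²=1, 2²=4, 3²=9, 4²≡3, 5²≡12, 6²≡10 (mod 13).
So the quadratic residues mod 13 are {1, 3, 4, 9, 10, 12}.

1,3,4,9,10,12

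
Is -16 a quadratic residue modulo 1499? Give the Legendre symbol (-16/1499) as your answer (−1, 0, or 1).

First reduce: -16 ≡ 1483 (mod 1499).
Reciprocity: 1483 ≡ 3 and 1499 ≡ 3 (mod 4), so (1483/1499) = −(1499/1483).
Reduce top mod 1483: now compute (16/1483).
Pull out 2^4: since 1483 ≡ 3 (mod 8), (2/1483) = -1, so (2/1483)^4 = +1.
Reached (1/1483) = 1. Collecting the sign flips along the way, the symbol is -1.

-1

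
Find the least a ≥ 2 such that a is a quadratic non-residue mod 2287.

3

(2/2287) = +1, so 2 is a residue.
(3/2287) = −1, so 3 is the smallest positive non-residue mod 2287.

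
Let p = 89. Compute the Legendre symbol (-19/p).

-1

Euler's criterion: (-19/89) ≡ 70^44 (mod 89).
70^2 ≡ 5 (mod 89)
70^4 ≡ 25 (mod 89)
70^8 ≡ 2 (mod 89)
70^16 ≡ 4 (mod 89)
70^32 ≡ 16 (mod 89)
70^44 = 70^(32+8+4) ≡ 88 (mod 89).
Result is 88 ≡ −1, so (-19/89) = −1.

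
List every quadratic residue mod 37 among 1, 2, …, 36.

Square k = 1,…,18 (k and 37−k give the same square):
1²=1, 2²=4, 3²=9, 4²=16, 5²=25, 6²=36, 7²≡12, 8²≡27, 9²≡7, 10²≡26, 11²≡10, 12²≡33, 13²≡21, 14²≡11, 15²≡3, 16²≡34, 17²≡30, 18²≡28 (mod 37).
So the quadratic residues mod 37 are {1, 3, 4, 7, 9, 10, 11, 12, 16, 21, 25, 26, 27, 28, 30, 33, 34, 36}.

1, 3, 4, 7, 9, 10, 11, 12, 16, 21, 25, 26, 27, 28, 30, 33, 34, 36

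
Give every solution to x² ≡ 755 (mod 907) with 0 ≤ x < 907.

Since 907 ≡ 3 (mod 4), a square root of 755 is 755^((907+1)/4) = 755^227 mod 907.
Repeated squaring: 755^2≡429, 755^4≡827, 755^8≡51, 755^16≡787, 755^32≡795, 755^64≡753, 755^128≡134 (mod 907).
755^227 = 755^(128+64+32+2+1) ≡ 676 (mod 907).
Check: 676² = 456976 ≡ 755 (mod 907). The two roots are 231 and 676.

231, 676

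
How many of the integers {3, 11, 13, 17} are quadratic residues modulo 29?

(3/29) = -1 → non-residue.
(11/29) = -1 → non-residue.
(13/29) = +1 → QR.
(17/29) = -1 → non-residue.
Total quadratic residues among the 4: 1.

1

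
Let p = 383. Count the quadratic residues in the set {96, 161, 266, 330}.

4

(96/383) = +1 → QR.
(161/383) = +1 → QR.
(266/383) = +1 → QR.
(330/383) = +1 → QR.
Total quadratic residues among the 4: 4.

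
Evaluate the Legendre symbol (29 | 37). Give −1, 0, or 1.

Reciprocity: 29 ≡ 1 and 37 ≡ 1 (mod 4), so (29/37) = +(37/29).
Reduce top mod 29: now compute (8/29).
Pull out 2^3: since 29 ≡ 5 (mod 8), (2/29) = -1, so (2/29)^3 = -1.
Reached (1/29) = 1. Collecting the sign flips along the way, the symbol is -1.

-1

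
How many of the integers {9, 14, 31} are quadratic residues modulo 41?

2

(9/41) = +1 → QR.
(14/41) = -1 → non-residue.
(31/41) = +1 → QR.
Total quadratic residues among the 3: 2.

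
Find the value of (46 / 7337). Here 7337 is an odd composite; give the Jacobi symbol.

0

Pull out 2: since 7337 ≡ 1 (mod 8), (2/7337) = +1.
Reciprocity: 23 ≡ 3 and 7337 ≡ 1 (mod 4), so (23/7337) = +(7337/23).
Reduce top mod 23: now compute (0/23).
Top reduces to 0: gcd > 1, so the symbol is 0.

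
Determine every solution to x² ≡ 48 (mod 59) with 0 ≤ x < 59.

15, 44

Since 59 ≡ 3 (mod 4), a square root of 48 is 48^((59+1)/4) = 48^15 mod 59.
Repeated squaring: 48^2≡3, 48^4≡9, 48^8≡22 (mod 59).
48^15 = 48^(8+4+2+1) ≡ 15 (mod 59).
Check: 15² = 225 ≡ 48 (mod 59). The two roots are 15 and 44.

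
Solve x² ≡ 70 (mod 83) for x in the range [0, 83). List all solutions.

Since 83 ≡ 3 (mod 4), a square root of 70 is 70^((83+1)/4) = 70^21 mod 83.
Repeated squaring: 70^2≡3, 70^4≡9, 70^8≡81, 70^16≡4 (mod 83).
70^21 = 70^(16+4+1) ≡ 30 (mod 83).
Check: 30² = 900 ≡ 70 (mod 83). The two roots are 30 and 53.

30, 53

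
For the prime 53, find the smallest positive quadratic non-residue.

(2/53) = −1, so 2 is the smallest positive non-residue mod 53.

2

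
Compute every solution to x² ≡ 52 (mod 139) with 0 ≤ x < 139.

Since 139 ≡ 3 (mod 4), a square root of 52 is 52^((139+1)/4) = 52^35 mod 139.
Repeated squaring: 52^2≡63, 52^4≡77, 52^8≡91, 52^16≡80, 52^32≡6 (mod 139).
52^35 = 52^(32+2+1) ≡ 57 (mod 139).
Check: 57² = 3249 ≡ 52 (mod 139). The two roots are 57 and 82.

57, 82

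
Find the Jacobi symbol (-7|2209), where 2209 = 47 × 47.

1

First reduce: -7 ≡ 2202 (mod 2209).
Pull out 2: since 2209 ≡ 1 (mod 8), (2/2209) = +1.
Reciprocity: 1101 ≡ 1 and 2209 ≡ 1 (mod 4), so (1101/2209) = +(2209/1101).
Reduce top mod 1101: now compute (7/1101).
Reciprocity: 7 ≡ 3 and 1101 ≡ 1 (mod 4), so (7/1101) = +(1101/7).
Reduce top mod 7: now compute (2/7).
Pull out 2: since 7 ≡ 7 (mod 8), (2/7) = +1.
Reached (1/7) = 1. Collecting the sign flips along the way, the symbol is +1.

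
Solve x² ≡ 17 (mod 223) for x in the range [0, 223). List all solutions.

Since 223 ≡ 3 (mod 4), a square root of 17 is 17^((223+1)/4) = 17^56 mod 223.
Repeated squaring: 17^2≡66, 17^4≡119, 17^8≡112, 17^16≡56, 17^32≡14 (mod 223).
17^56 = 17^(32+16+8) ≡ 169 (mod 223).
Check: 169² = 28561 ≡ 17 (mod 223). The two roots are 54 and 169.

54, 169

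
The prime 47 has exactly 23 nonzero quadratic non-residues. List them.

Square k = 1,…,23 (k and 47−k give the same square):
1²=1, 2²=4, 3²=9, 4²=16, 5²=25, 6²=36, 7²≡2, 8²≡17, 9²≡34, 10²≡6, 11²≡27, 12²≡3, 13²≡28, 14²≡8, 15²≡37, 16²≡21, 17²≡7, 18²≡42, 19²≡32, 20²≡24, 21²≡18, 22²≡14, 23²≡12 (mod 47).
The residues are {1, 2, 3, 4, 6, 7, 8, 9, 12, 14, 16, 17, 18, 21, 24, 25, 27, 28, 32, 34, 36, 37, 42}; the non-residues are the remaining 23 nonzero classes.

5 10 11 13 15 19 20 22 23 26 29 30 31 33 35 38 39 40 41 43 44 45 46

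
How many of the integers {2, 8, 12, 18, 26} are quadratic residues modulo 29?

(2/29) = -1 → non-residue.
(8/29) = -1 → non-residue.
(12/29) = -1 → non-residue.
(18/29) = -1 → non-residue.
(26/29) = -1 → non-residue.
Total quadratic residues among the 5: 0.

0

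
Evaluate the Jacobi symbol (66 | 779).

1

Pull out 2: since 779 ≡ 3 (mod 8), (2/779) = -1.
Reciprocity: 33 ≡ 1 and 779 ≡ 3 (mod 4), so (33/779) = +(779/33).
Reduce top mod 33: now compute (20/33).
Pull out 2^2: since 33 ≡ 1 (mod 8), (2/33) = +1, so (2/33)^2 = +1.
Reciprocity: 5 ≡ 1 and 33 ≡ 1 (mod 4), so (5/33) = +(33/5).
Reduce top mod 5: now compute (3/5).
Reciprocity: 3 ≡ 3 and 5 ≡ 1 (mod 4), so (3/5) = +(5/3).
Reduce top mod 3: now compute (2/3).
Pull out 2: since 3 ≡ 3 (mod 8), (2/3) = -1.
Reached (1/3) = 1. Collecting the sign flips along the way, the symbol is +1.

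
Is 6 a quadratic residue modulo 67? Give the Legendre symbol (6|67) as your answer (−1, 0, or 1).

1

Pull out 2: since 67 ≡ 3 (mod 8), (2/67) = -1.
Reciprocity: 3 ≡ 3 and 67 ≡ 3 (mod 4), so (3/67) = −(67/3).
Reduce top mod 3: now compute (1/3).
Reached (1/3) = 1. Collecting the sign flips along the way, the symbol is +1.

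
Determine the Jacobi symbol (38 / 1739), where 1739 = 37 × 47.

Pull out 2: since 1739 ≡ 3 (mod 8), (2/1739) = -1.
Reciprocity: 19 ≡ 3 and 1739 ≡ 3 (mod 4), so (19/1739) = −(1739/19).
Reduce top mod 19: now compute (10/19).
Pull out 2: since 19 ≡ 3 (mod 8), (2/19) = -1.
Reciprocity: 5 ≡ 1 and 19 ≡ 3 (mod 4), so (5/19) = +(19/5).
Reduce top mod 5: now compute (4/5).
Pull out 2^2: since 5 ≡ 5 (mod 8), (2/5) = -1, so (2/5)^2 = +1.
Reached (1/5) = 1. Collecting the sign flips along the way, the symbol is -1.

-1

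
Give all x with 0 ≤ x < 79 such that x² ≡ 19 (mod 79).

Since 79 ≡ 3 (mod 4), a square root of 19 is 19^((79+1)/4) = 19^20 mod 79.
Repeated squaring: 19^2≡45, 19^4≡50, 19^8≡51, 19^16≡73 (mod 79).
19^20 = 19^(16+4) ≡ 16 (mod 79).
Check: 16² = 256 ≡ 19 (mod 79). The two roots are 16 and 63.

16, 63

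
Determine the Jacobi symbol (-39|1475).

First reduce: -39 ≡ 1436 (mod 1475).
Pull out 2^2: since 1475 ≡ 3 (mod 8), (2/1475) = -1, so (2/1475)^2 = +1.
Reciprocity: 359 ≡ 3 and 1475 ≡ 3 (mod 4), so (359/1475) = −(1475/359).
Reduce top mod 359: now compute (39/359).
Reciprocity: 39 ≡ 3 and 359 ≡ 3 (mod 4), so (39/359) = −(359/39).
Reduce top mod 39: now compute (8/39).
Pull out 2^3: since 39 ≡ 7 (mod 8), (2/39) = +1, so (2/39)^3 = +1.
Reached (1/39) = 1. Collecting the sign flips along the way, the symbol is +1.

1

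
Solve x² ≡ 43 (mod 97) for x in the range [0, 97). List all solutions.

97 ≡ 1 (mod 4), so we find a root by search.
Trying successive values, 25² = 625 ≡ 43 (mod 97). The other root is 97 − 25 = 72.

25, 72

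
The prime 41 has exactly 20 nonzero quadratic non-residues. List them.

Square k = 1,…,20 (k and 41−k give the same square):
1²=1, 2²=4, 3²=9, 4²=16, 5²=25, 6²=36, 7²≡8, 8²≡23, 9²≡40, 10²≡18, 11²≡39, 12²≡21, 13²≡5, 14²≡32, 15²≡20, 16²≡10, 17²≡2, 18²≡37, 19²≡33, 20²≡31 (mod 41).
The residues are {1, 2, 4, 5, 8, 9, 10, 16, 18, 20, 21, 23, 25, 31, 32, 33, 36, 37, 39, 40}; the non-residues are the remaining 20 nonzero classes.

3, 6, 7, 11, 12, 13, 14, 15, 17, 19, 22, 24, 26, 27, 28, 29, 30, 34, 35, 38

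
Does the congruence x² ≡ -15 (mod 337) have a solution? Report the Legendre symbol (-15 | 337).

Euler's criterion: (-15/337) ≡ 322^168 (mod 337).
322^2 ≡ 225 (mod 337)
322^4 ≡ 75 (mod 337)
322^8 ≡ 233 (mod 337)
322^16 ≡ 32 (mod 337)
322^32 ≡ 13 (mod 337)
322^64 ≡ 169 (mod 337)
322^128 ≡ 253 (mod 337)
322^168 = 322^(128+32+8) ≡ 336 (mod 337).
Result is 336 ≡ −1, so (-15/337) = −1.

-1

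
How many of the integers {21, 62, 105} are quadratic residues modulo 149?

(21/149) = -1 → non-residue.
(62/149) = -1 → non-residue.
(105/149) = -1 → non-residue.
Total quadratic residues among the 3: 0.

0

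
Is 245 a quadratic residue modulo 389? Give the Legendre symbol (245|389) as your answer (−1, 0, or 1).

1

Reciprocity: 245 ≡ 1 and 389 ≡ 1 (mod 4), so (245/389) = +(389/245).
Reduce top mod 245: now compute (144/245).
Pull out 2^4: since 245 ≡ 5 (mod 8), (2/245) = -1, so (2/245)^4 = +1.
Reciprocity: 9 ≡ 1 and 245 ≡ 1 (mod 4), so (9/245) = +(245/9).
Reduce top mod 9: now compute (2/9).
Pull out 2: since 9 ≡ 1 (mod 8), (2/9) = +1.
Reached (1/9) = 1. Collecting the sign flips along the way, the symbol is +1.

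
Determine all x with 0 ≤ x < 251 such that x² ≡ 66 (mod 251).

Since 251 ≡ 3 (mod 4), a square root of 66 is 66^((251+1)/4) = 66^63 mod 251.
Repeated squaring: 66^2≡89, 66^4≡140, 66^8≡22, 66^16≡233, 66^32≡73 (mod 251).
66^63 = 66^(32+16+8+4+2+1) ≡ 153 (mod 251).
Check: 153² = 23409 ≡ 66 (mod 251). The two roots are 98 and 153.

98, 153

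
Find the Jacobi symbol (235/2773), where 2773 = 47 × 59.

0

Reciprocity: 235 ≡ 3 and 2773 ≡ 1 (mod 4), so (235/2773) = +(2773/235).
Reduce top mod 235: now compute (188/235).
Pull out 2^2: since 235 ≡ 3 (mod 8), (2/235) = -1, so (2/235)^2 = +1.
Reciprocity: 47 ≡ 3 and 235 ≡ 3 (mod 4), so (47/235) = −(235/47).
Reduce top mod 47: now compute (0/47).
Top reduces to 0: gcd > 1, so the symbol is 0.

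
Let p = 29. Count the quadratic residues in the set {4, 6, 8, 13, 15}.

3

(4/29) = +1 → QR.
(6/29) = +1 → QR.
(8/29) = -1 → non-residue.
(13/29) = +1 → QR.
(15/29) = -1 → non-residue.
Total quadratic residues among the 5: 3.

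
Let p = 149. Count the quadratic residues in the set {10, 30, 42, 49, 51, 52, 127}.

4

(10/149) = -1 → non-residue.
(30/149) = +1 → QR.
(42/149) = +1 → QR.
(49/149) = +1 → QR.
(51/149) = -1 → non-residue.
(52/149) = -1 → non-residue.
(127/149) = +1 → QR.
Total quadratic residues among the 7: 4.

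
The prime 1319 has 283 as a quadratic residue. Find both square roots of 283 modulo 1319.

155, 1164

Since 1319 ≡ 3 (mod 4), a square root of 283 is 283^((1319+1)/4) = 283^330 mod 1319.
Repeated squaring: 283^2≡949, 283^4≡1043, 283^8≡993, 283^16≡756, 283^32≡409, 283^64≡1087, 283^128≡1064, 283^256≡394 (mod 1319).
283^330 = 283^(256+64+8+2) ≡ 155 (mod 1319).
Check: 155² = 24025 ≡ 283 (mod 1319). The two roots are 155 and 1164.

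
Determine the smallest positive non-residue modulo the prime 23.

5

(2/23) = +1, so 2 is a residue.
(3/23) = +1, so 3 is a residue.
(4/23) = +1, so 4 is a residue.
(5/23) = −1, so 5 is the smallest positive non-residue mod 23.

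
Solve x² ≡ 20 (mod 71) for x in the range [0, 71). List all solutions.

Since 71 ≡ 3 (mod 4), a square root of 20 is 20^((71+1)/4) = 20^18 mod 71.
Repeated squaring: 20^2≡45, 20^4≡37, 20^8≡20, 20^16≡45 (mod 71).
20^18 = 20^(16+2) ≡ 37 (mod 71).
Check: 37² = 1369 ≡ 20 (mod 71). The two roots are 34 and 37.

34, 37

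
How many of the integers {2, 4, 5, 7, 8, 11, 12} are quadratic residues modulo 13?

2

(2/13) = -1 → non-residue.
(4/13) = +1 → QR.
(5/13) = -1 → non-residue.
(7/13) = -1 → non-residue.
(8/13) = -1 → non-residue.
(11/13) = -1 → non-residue.
(12/13) = +1 → QR.
Total quadratic residues among the 7: 2.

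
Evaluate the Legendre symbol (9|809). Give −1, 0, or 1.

1

Reciprocity: 9 ≡ 1 and 809 ≡ 1 (mod 4), so (9/809) = +(809/9).
Reduce top mod 9: now compute (8/9).
Pull out 2^3: since 9 ≡ 1 (mod 8), (2/9) = +1, so (2/9)^3 = +1.
Reached (1/9) = 1. Collecting the sign flips along the way, the symbol is +1.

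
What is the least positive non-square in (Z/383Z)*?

5

(2/383) = +1, so 2 is a residue.
(3/383) = +1, so 3 is a residue.
(4/383) = +1, so 4 is a residue.
(5/383) = −1, so 5 is the smallest positive non-residue mod 383.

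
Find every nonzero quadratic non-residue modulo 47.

5 10 11 13 15 19 20 22 23 26 29 30 31 33 35 38 39 40 41 43 44 45 46

Square k = 1,…,23 (k and 47−k give the same square):
1²=1, 2²=4, 3²=9, 4²=16, 5²=25, 6²=36, 7²≡2, 8²≡17, 9²≡34, 10²≡6, 11²≡27, 12²≡3, 13²≡28, 14²≡8, 15²≡37, 16²≡21, 17²≡7, 18²≡42, 19²≡32, 20²≡24, 21²≡18, 22²≡14, 23²≡12 (mod 47).
The residues are {1, 2, 3, 4, 6, 7, 8, 9, 12, 14, 16, 17, 18, 21, 24, 25, 27, 28, 32, 34, 36, 37, 42}; the non-residues are the remaining 23 nonzero classes.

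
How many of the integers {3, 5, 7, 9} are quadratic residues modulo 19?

(3/19) = -1 → non-residue.
(5/19) = +1 → QR.
(7/19) = +1 → QR.
(9/19) = +1 → QR.
Total quadratic residues among the 4: 3.

3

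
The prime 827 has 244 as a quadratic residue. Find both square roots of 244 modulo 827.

288, 539

Since 827 ≡ 3 (mod 4), a square root of 244 is 244^((827+1)/4) = 244^207 mod 827.
Repeated squaring: 244^2≡819, 244^4≡64, 244^8≡788, 244^16≡694, 244^32≡322, 244^64≡309, 244^128≡376 (mod 827).
244^207 = 244^(128+64+8+4+2+1) ≡ 539 (mod 827).
Check: 539² = 290521 ≡ 244 (mod 827). The two roots are 288 and 539.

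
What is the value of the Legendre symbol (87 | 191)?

-1

Euler's criterion: (87/191) ≡ 87^95 (mod 191).
87^2 ≡ 120 (mod 191)
87^4 ≡ 75 (mod 191)
87^8 ≡ 86 (mod 191)
87^16 ≡ 138 (mod 191)
87^32 ≡ 135 (mod 191)
87^64 ≡ 80 (mod 191)
87^95 = 87^(64+16+8+4+2+1) ≡ 190 (mod 191).
Result is 190 ≡ −1, so (87/191) = −1.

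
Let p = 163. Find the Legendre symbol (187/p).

Euler's criterion: (187/163) ≡ 24^81 (mod 163).
24^2 ≡ 87 (mod 163)
24^4 ≡ 71 (mod 163)
24^8 ≡ 151 (mod 163)
24^16 ≡ 144 (mod 163)
24^32 ≡ 35 (mod 163)
24^64 ≡ 84 (mod 163)
24^81 = 24^(64+16+1) ≡ 1 (mod 163).
Result is 1, so (187/163) = 1.

1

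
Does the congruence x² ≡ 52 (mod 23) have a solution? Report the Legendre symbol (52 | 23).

First reduce: 52 ≡ 6 (mod 23).
Pull out 2: since 23 ≡ 7 (mod 8), (2/23) = +1.
Reciprocity: 3 ≡ 3 and 23 ≡ 3 (mod 4), so (3/23) = −(23/3).
Reduce top mod 3: now compute (2/3).
Pull out 2: since 3 ≡ 3 (mod 8), (2/3) = -1.
Reached (1/3) = 1. Collecting the sign flips along the way, the symbol is +1.

1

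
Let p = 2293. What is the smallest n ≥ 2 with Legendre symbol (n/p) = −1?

(2/2293) = −1, so 2 is the smallest positive non-residue mod 2293.

2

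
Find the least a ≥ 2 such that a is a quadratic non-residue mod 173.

2

(2/173) = −1, so 2 is the smallest positive non-residue mod 173.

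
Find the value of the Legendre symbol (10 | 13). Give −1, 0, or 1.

Euler's criterion: (10/13) ≡ 10^6 (mod 13).
10^2 ≡ 9 (mod 13)
10^4 ≡ 3 (mod 13)
10^6 = 10^(4+2) ≡ 1 (mod 13).
Result is 1, so (10/13) = 1.

1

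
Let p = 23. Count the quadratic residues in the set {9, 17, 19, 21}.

(9/23) = +1 → QR.
(17/23) = -1 → non-residue.
(19/23) = -1 → non-residue.
(21/23) = -1 → non-residue.
Total quadratic residues among the 4: 1.

1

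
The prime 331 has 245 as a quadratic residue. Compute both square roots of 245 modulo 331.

24, 307

Since 331 ≡ 3 (mod 4), a square root of 245 is 245^((331+1)/4) = 245^83 mod 331.
Repeated squaring: 245^2≡114, 245^4≡87, 245^8≡287, 245^16≡281, 245^32≡183, 245^64≡58 (mod 331).
245^83 = 245^(64+16+2+1) ≡ 24 (mod 331).
Check: 24² = 576 ≡ 245 (mod 331). The two roots are 24 and 307.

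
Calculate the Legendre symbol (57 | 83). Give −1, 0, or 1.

Reciprocity: 57 ≡ 1 and 83 ≡ 3 (mod 4), so (57/83) = +(83/57).
Reduce top mod 57: now compute (26/57).
Pull out 2: since 57 ≡ 1 (mod 8), (2/57) = +1.
Reciprocity: 13 ≡ 1 and 57 ≡ 1 (mod 4), so (13/57) = +(57/13).
Reduce top mod 13: now compute (5/13).
Reciprocity: 5 ≡ 1 and 13 ≡ 1 (mod 4), so (5/13) = +(13/5).
Reduce top mod 5: now compute (3/5).
Reciprocity: 3 ≡ 3 and 5 ≡ 1 (mod 4), so (3/5) = +(5/3).
Reduce top mod 3: now compute (2/3).
Pull out 2: since 3 ≡ 3 (mod 8), (2/3) = -1.
Reached (1/3) = 1. Collecting the sign flips along the way, the symbol is -1.

-1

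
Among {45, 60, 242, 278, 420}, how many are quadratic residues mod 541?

3

(45/541) = +1 → QR.
(60/541) = +1 → QR.
(242/541) = -1 → non-residue.
(278/541) = -1 → non-residue.
(420/541) = +1 → QR.
Total quadratic residues among the 5: 3.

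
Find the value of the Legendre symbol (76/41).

First reduce: 76 ≡ 35 (mod 41).
Reciprocity: 35 ≡ 3 and 41 ≡ 1 (mod 4), so (35/41) = +(41/35).
Reduce top mod 35: now compute (6/35).
Pull out 2: since 35 ≡ 3 (mod 8), (2/35) = -1.
Reciprocity: 3 ≡ 3 and 35 ≡ 3 (mod 4), so (3/35) = −(35/3).
Reduce top mod 3: now compute (2/3).
Pull out 2: since 3 ≡ 3 (mod 8), (2/3) = -1.
Reached (1/3) = 1. Collecting the sign flips along the way, the symbol is -1.

-1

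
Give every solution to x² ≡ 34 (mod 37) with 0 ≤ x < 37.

37 ≡ 1 (mod 4), so we find a root by search.
Trying successive values, 16² = 256 ≡ 34 (mod 37). The other root is 37 − 16 = 21.

16, 21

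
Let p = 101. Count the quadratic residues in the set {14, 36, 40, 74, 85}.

(14/101) = +1 → QR.
(36/101) = +1 → QR.
(40/101) = -1 → non-residue.
(74/101) = -1 → non-residue.
(85/101) = +1 → QR.
Total quadratic residues among the 5: 3.

3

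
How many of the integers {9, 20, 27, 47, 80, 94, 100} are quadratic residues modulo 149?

(9/149) = +1 → QR.
(20/149) = +1 → QR.
(27/149) = -1 → non-residue.
(47/149) = +1 → QR.
(80/149) = +1 → QR.
(94/149) = -1 → non-residue.
(100/149) = +1 → QR.
Total quadratic residues among the 7: 5.

5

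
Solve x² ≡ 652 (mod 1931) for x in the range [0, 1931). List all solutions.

595, 1336

Since 1931 ≡ 3 (mod 4), a square root of 652 is 652^((1931+1)/4) = 652^483 mod 1931.
Repeated squaring: 652^2≡284, 652^4≡1485, 652^8≡23, 652^16≡529, 652^32≡1777, 652^64≡544, 652^128≡493, 652^256≡1674 (mod 1931).
652^483 = 652^(256+128+64+32+2+1) ≡ 1336 (mod 1931).
Check: 1336² = 1784896 ≡ 652 (mod 1931). The two roots are 595 and 1336.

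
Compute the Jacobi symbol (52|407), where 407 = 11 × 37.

Pull out 2^2: since 407 ≡ 7 (mod 8), (2/407) = +1, so (2/407)^2 = +1.
Reciprocity: 13 ≡ 1 and 407 ≡ 3 (mod 4), so (13/407) = +(407/13).
Reduce top mod 13: now compute (4/13).
Pull out 2^2: since 13 ≡ 5 (mod 8), (2/13) = -1, so (2/13)^2 = +1.
Reached (1/13) = 1. Collecting the sign flips along the way, the symbol is +1.

1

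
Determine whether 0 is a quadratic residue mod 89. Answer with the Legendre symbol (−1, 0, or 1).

0

Top reduces to 0: gcd > 1, so the symbol is 0.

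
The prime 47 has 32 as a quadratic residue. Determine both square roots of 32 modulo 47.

Since 47 ≡ 3 (mod 4), a square root of 32 is 32^((47+1)/4) = 32^12 mod 47.
Repeated squaring: 32^2≡37, 32^4≡6, 32^8≡36 (mod 47).
32^12 = 32^(8+4) ≡ 28 (mod 47).
Check: 28² = 784 ≡ 32 (mod 47). The two roots are 19 and 28.

19, 28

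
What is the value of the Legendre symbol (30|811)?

Pull out 2: since 811 ≡ 3 (mod 8), (2/811) = -1.
Reciprocity: 15 ≡ 3 and 811 ≡ 3 (mod 4), so (15/811) = −(811/15).
Reduce top mod 15: now compute (1/15).
Reached (1/15) = 1. Collecting the sign flips along the way, the symbol is +1.

1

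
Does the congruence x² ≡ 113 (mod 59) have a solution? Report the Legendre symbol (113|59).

First reduce: 113 ≡ 54 (mod 59).
Pull out 2: since 59 ≡ 3 (mod 8), (2/59) = -1.
Reciprocity: 27 ≡ 3 and 59 ≡ 3 (mod 4), so (27/59) = −(59/27).
Reduce top mod 27: now compute (5/27).
Reciprocity: 5 ≡ 1 and 27 ≡ 3 (mod 4), so (5/27) = +(27/5).
Reduce top mod 5: now compute (2/5).
Pull out 2: since 5 ≡ 5 (mod 8), (2/5) = -1.
Reached (1/5) = 1. Collecting the sign flips along the way, the symbol is -1.

-1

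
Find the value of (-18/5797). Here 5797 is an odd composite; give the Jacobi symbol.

First reduce: -18 ≡ 5779 (mod 5797).
Reciprocity: 5779 ≡ 3 and 5797 ≡ 1 (mod 4), so (5779/5797) = +(5797/5779).
Reduce top mod 5779: now compute (18/5779).
Pull out 2: since 5779 ≡ 3 (mod 8), (2/5779) = -1.
Reciprocity: 9 ≡ 1 and 5779 ≡ 3 (mod 4), so (9/5779) = +(5779/9).
Reduce top mod 9: now compute (1/9).
Reached (1/9) = 1. Collecting the sign flips along the way, the symbol is -1.

-1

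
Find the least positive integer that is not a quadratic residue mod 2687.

(2/2687) = +1, so 2 is a residue.
(3/2687) = +1, so 3 is a residue.
(4/2687) = +1, so 4 is a residue.
(5/2687) = −1, so 5 is the smallest positive non-residue mod 2687.

5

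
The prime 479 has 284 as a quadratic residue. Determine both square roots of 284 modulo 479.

206, 273

Since 479 ≡ 3 (mod 4), a square root of 284 is 284^((479+1)/4) = 284^120 mod 479.
Repeated squaring: 284^2≡184, 284^4≡326, 284^8≡417, 284^16≡12, 284^32≡144, 284^64≡139 (mod 479).
284^120 = 284^(64+32+16+8) ≡ 206 (mod 479).
Check: 206² = 42436 ≡ 284 (mod 479). The two roots are 206 and 273.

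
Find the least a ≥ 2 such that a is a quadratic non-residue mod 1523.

2

(2/1523) = −1, so 2 is the smallest positive non-residue mod 1523.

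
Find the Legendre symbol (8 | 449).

1

Pull out 2^3: since 449 ≡ 1 (mod 8), (2/449) = +1, so (2/449)^3 = +1.
Reached (1/449) = 1. Collecting the sign flips along the way, the symbol is +1.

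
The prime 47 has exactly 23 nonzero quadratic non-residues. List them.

5,10,11,13,15,19,20,22,23,26,29,30,31,33,35,38,39,40,41,43,44,45,46

Square k = 1,…,23 (k and 47−k give the same square):
1²=1, 2²=4, 3²=9, 4²=16, 5²=25, 6²=36, 7²≡2, 8²≡17, 9²≡34, 10²≡6, 11²≡27, 12²≡3, 13²≡28, 14²≡8, 15²≡37, 16²≡21, 17²≡7, 18²≡42, 19²≡32, 20²≡24, 21²≡18, 22²≡14, 23²≡12 (mod 47).
The residues are {1, 2, 3, 4, 6, 7, 8, 9, 12, 14, 16, 17, 18, 21, 24, 25, 27, 28, 32, 34, 36, 37, 42}; the non-residues are the remaining 23 nonzero classes.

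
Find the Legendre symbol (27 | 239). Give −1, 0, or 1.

1

Reciprocity: 27 ≡ 3 and 239 ≡ 3 (mod 4), so (27/239) = −(239/27).
Reduce top mod 27: now compute (23/27).
Reciprocity: 23 ≡ 3 and 27 ≡ 3 (mod 4), so (23/27) = −(27/23).
Reduce top mod 23: now compute (4/23).
Pull out 2^2: since 23 ≡ 7 (mod 8), (2/23) = +1, so (2/23)^2 = +1.
Reached (1/23) = 1. Collecting the sign flips along the way, the symbol is +1.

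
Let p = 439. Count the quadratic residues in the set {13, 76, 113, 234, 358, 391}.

5

(13/439) = +1 → QR.
(76/439) = +1 → QR.
(113/439) = +1 → QR.
(234/439) = +1 → QR.
(358/439) = -1 → non-residue.
(391/439) = +1 → QR.
Total quadratic residues among the 6: 5.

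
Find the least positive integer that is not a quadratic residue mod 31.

(2/31) = +1, so 2 is a residue.
(3/31) = −1, so 3 is the smallest positive non-residue mod 31.

3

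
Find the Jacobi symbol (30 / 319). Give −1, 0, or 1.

-1

Pull out 2: since 319 ≡ 7 (mod 8), (2/319) = +1.
Reciprocity: 15 ≡ 3 and 319 ≡ 3 (mod 4), so (15/319) = −(319/15).
Reduce top mod 15: now compute (4/15).
Pull out 2^2: since 15 ≡ 7 (mod 8), (2/15) = +1, so (2/15)^2 = +1.
Reached (1/15) = 1. Collecting the sign flips along the way, the symbol is -1.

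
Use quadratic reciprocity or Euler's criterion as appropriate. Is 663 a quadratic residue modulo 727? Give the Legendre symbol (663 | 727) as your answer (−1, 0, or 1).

Reciprocity: 663 ≡ 3 and 727 ≡ 3 (mod 4), so (663/727) = −(727/663).
Reduce top mod 663: now compute (64/663).
Pull out 2^6: since 663 ≡ 7 (mod 8), (2/663) = +1, so (2/663)^6 = +1.
Reached (1/663) = 1. Collecting the sign flips along the way, the symbol is -1.

-1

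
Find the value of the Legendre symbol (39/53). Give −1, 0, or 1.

-1

Reciprocity: 39 ≡ 3 and 53 ≡ 1 (mod 4), so (39/53) = +(53/39).
Reduce top mod 39: now compute (14/39).
Pull out 2: since 39 ≡ 7 (mod 8), (2/39) = +1.
Reciprocity: 7 ≡ 3 and 39 ≡ 3 (mod 4), so (7/39) = −(39/7).
Reduce top mod 7: now compute (4/7).
Pull out 2^2: since 7 ≡ 7 (mod 8), (2/7) = +1, so (2/7)^2 = +1.
Reached (1/7) = 1. Collecting the sign flips along the way, the symbol is -1.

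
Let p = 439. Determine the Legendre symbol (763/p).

1

Euler's criterion: (763/439) ≡ 324^219 (mod 439).
324^2 ≡ 55 (mod 439)
324^4 ≡ 391 (mod 439)
324^8 ≡ 109 (mod 439)
324^16 ≡ 28 (mod 439)
324^32 ≡ 345 (mod 439)
324^64 ≡ 56 (mod 439)
324^128 ≡ 63 (mod 439)
324^219 = 324^(128+64+16+8+2+1) ≡ 1 (mod 439).
Result is 1, so (763/439) = 1.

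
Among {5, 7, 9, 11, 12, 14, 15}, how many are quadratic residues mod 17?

(5/17) = -1 → non-residue.
(7/17) = -1 → non-residue.
(9/17) = +1 → QR.
(11/17) = -1 → non-residue.
(12/17) = -1 → non-residue.
(14/17) = -1 → non-residue.
(15/17) = +1 → QR.
Total quadratic residues among the 7: 2.

2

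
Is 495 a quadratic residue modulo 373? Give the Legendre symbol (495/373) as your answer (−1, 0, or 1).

1

First reduce: 495 ≡ 122 (mod 373).
Pull out 2: since 373 ≡ 5 (mod 8), (2/373) = -1.
Reciprocity: 61 ≡ 1 and 373 ≡ 1 (mod 4), so (61/373) = +(373/61).
Reduce top mod 61: now compute (7/61).
Reciprocity: 7 ≡ 3 and 61 ≡ 1 (mod 4), so (7/61) = +(61/7).
Reduce top mod 7: now compute (5/7).
Reciprocity: 5 ≡ 1 and 7 ≡ 3 (mod 4), so (5/7) = +(7/5).
Reduce top mod 5: now compute (2/5).
Pull out 2: since 5 ≡ 5 (mod 8), (2/5) = -1.
Reached (1/5) = 1. Collecting the sign flips along the way, the symbol is +1.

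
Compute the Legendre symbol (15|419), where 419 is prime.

Reciprocity: 15 ≡ 3 and 419 ≡ 3 (mod 4), so (15/419) = −(419/15).
Reduce top mod 15: now compute (14/15).
Pull out 2: since 15 ≡ 7 (mod 8), (2/15) = +1.
Reciprocity: 7 ≡ 3 and 15 ≡ 3 (mod 4), so (7/15) = −(15/7).
Reduce top mod 7: now compute (1/7).
Reached (1/7) = 1. Collecting the sign flips along the way, the symbol is +1.

1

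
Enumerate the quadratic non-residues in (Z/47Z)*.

5 10 11 13 15 19 20 22 23 26 29 30 31 33 35 38 39 40 41 43 44 45 46

Square k = 1,…,23 (k and 47−k give the same square):
1²=1, 2²=4, 3²=9, 4²=16, 5²=25, 6²=36, 7²≡2, 8²≡17, 9²≡34, 10²≡6, 11²≡27, 12²≡3, 13²≡28, 14²≡8, 15²≡37, 16²≡21, 17²≡7, 18²≡42, 19²≡32, 20²≡24, 21²≡18, 22²≡14, 23²≡12 (mod 47).
The residues are {1, 2, 3, 4, 6, 7, 8, 9, 12, 14, 16, 17, 18, 21, 24, 25, 27, 28, 32, 34, 36, 37, 42}; the non-residues are the remaining 23 nonzero classes.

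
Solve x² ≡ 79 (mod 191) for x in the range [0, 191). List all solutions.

35, 156

Since 191 ≡ 3 (mod 4), a square root of 79 is 79^((191+1)/4) = 79^48 mod 191.
Repeated squaring: 79^2≡129, 79^4≡24, 79^8≡3, 79^16≡9, 79^32≡81 (mod 191).
79^48 = 79^(32+16) ≡ 156 (mod 191).
Check: 156² = 24336 ≡ 79 (mod 191). The two roots are 35 and 156.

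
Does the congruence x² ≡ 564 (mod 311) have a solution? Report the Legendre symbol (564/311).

Euler's criterion: (564/311) ≡ 253^155 (mod 311).
253^2 ≡ 254 (mod 311)
253^4 ≡ 139 (mod 311)
253^8 ≡ 39 (mod 311)
253^16 ≡ 277 (mod 311)
253^32 ≡ 223 (mod 311)
253^64 ≡ 280 (mod 311)
253^128 ≡ 28 (mod 311)
253^155 = 253^(128+16+8+2+1) ≡ 1 (mod 311).
Result is 1, so (564/311) = 1.

1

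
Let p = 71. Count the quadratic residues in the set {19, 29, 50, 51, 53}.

3

(19/71) = +1 → QR.
(29/71) = +1 → QR.
(50/71) = +1 → QR.
(51/71) = -1 → non-residue.
(53/71) = -1 → non-residue.
Total quadratic residues among the 5: 3.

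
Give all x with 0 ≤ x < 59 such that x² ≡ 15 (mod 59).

29, 30

Since 59 ≡ 3 (mod 4), a square root of 15 is 15^((59+1)/4) = 15^15 mod 59.
Repeated squaring: 15^2≡48, 15^4≡3, 15^8≡9 (mod 59).
15^15 = 15^(8+4+2+1) ≡ 29 (mod 59).
Check: 29² = 841 ≡ 15 (mod 59). The two roots are 29 and 30.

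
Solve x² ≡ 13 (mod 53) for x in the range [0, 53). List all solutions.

53 ≡ 1 (mod 4), so we find a root by search.
Trying successive values, 15² = 225 ≡ 13 (mod 53). The other root is 53 − 15 = 38.

15, 38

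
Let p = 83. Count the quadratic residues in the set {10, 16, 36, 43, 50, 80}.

(10/83) = +1 → QR.
(16/83) = +1 → QR.
(36/83) = +1 → QR.
(43/83) = -1 → non-residue.
(50/83) = -1 → non-residue.
(80/83) = -1 → non-residue.
Total quadratic residues among the 6: 3.

3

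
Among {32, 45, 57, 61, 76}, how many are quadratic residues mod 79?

3

(32/79) = +1 → QR.
(45/79) = +1 → QR.
(57/79) = -1 → non-residue.
(61/79) = -1 → non-residue.
(76/79) = +1 → QR.
Total quadratic residues among the 5: 3.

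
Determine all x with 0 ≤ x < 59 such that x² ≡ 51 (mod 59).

Since 59 ≡ 3 (mod 4), a square root of 51 is 51^((59+1)/4) = 51^15 mod 59.
Repeated squaring: 51^2≡5, 51^4≡25, 51^8≡35 (mod 59).
51^15 = 51^(8+4+2+1) ≡ 46 (mod 59).
Check: 46² = 2116 ≡ 51 (mod 59). The two roots are 13 and 46.

13, 46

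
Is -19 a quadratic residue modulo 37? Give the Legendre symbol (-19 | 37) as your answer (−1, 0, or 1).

First reduce: -19 ≡ 18 (mod 37).
Pull out 2: since 37 ≡ 5 (mod 8), (2/37) = -1.
Reciprocity: 9 ≡ 1 and 37 ≡ 1 (mod 4), so (9/37) = +(37/9).
Reduce top mod 9: now compute (1/9).
Reached (1/9) = 1. Collecting the sign flips along the way, the symbol is -1.

-1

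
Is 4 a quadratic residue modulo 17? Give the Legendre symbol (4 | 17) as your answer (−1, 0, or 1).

1

Pull out 2^2: since 17 ≡ 1 (mod 8), (2/17) = +1, so (2/17)^2 = +1.
Reached (1/17) = 1. Collecting the sign flips along the way, the symbol is +1.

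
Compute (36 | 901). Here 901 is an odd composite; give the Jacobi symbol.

Pull out 2^2: since 901 ≡ 5 (mod 8), (2/901) = -1, so (2/901)^2 = +1.
Reciprocity: 9 ≡ 1 and 901 ≡ 1 (mod 4), so (9/901) = +(901/9).
Reduce top mod 9: now compute (1/9).
Reached (1/9) = 1. Collecting the sign flips along the way, the symbol is +1.

1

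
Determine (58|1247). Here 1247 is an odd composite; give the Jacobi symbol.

Pull out 2: since 1247 ≡ 7 (mod 8), (2/1247) = +1.
Reciprocity: 29 ≡ 1 and 1247 ≡ 3 (mod 4), so (29/1247) = +(1247/29).
Reduce top mod 29: now compute (0/29).
Top reduces to 0: gcd > 1, so the symbol is 0.

0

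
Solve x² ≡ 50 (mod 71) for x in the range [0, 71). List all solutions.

Since 71 ≡ 3 (mod 4), a square root of 50 is 50^((71+1)/4) = 50^18 mod 71.
Repeated squaring: 50^2≡15, 50^4≡12, 50^8≡2, 50^16≡4 (mod 71).
50^18 = 50^(16+2) ≡ 60 (mod 71).
Check: 60² = 3600 ≡ 50 (mod 71). The two roots are 11 and 60.

11, 60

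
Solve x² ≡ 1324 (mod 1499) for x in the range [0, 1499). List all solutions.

Since 1499 ≡ 3 (mod 4), a square root of 1324 is 1324^((1499+1)/4) = 1324^375 mod 1499.
Repeated squaring: 1324^2≡645, 1324^4≡802, 1324^8≡133, 1324^16≡1200, 1324^32≡960, 1324^64≡1214, 1324^128≡279, 1324^256≡1392 (mod 1499).
1324^375 = 1324^(256+64+32+16+4+2+1) ≡ 404 (mod 1499).
Check: 404² = 163216 ≡ 1324 (mod 1499). The two roots are 404 and 1095.

404, 1095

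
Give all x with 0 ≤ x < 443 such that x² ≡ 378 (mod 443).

Since 443 ≡ 3 (mod 4), a square root of 378 is 378^((443+1)/4) = 378^111 mod 443.
Repeated squaring: 378^2≡238, 378^4≡383, 378^8≡56, 378^16≡35, 378^32≡339, 378^64≡184 (mod 443).
378^111 = 378^(64+32+8+4+2+1) ≡ 115 (mod 443).
Check: 115² = 13225 ≡ 378 (mod 443). The two roots are 115 and 328.

115, 328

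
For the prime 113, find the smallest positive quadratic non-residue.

(2/113) = +1, so 2 is a residue.
(3/113) = −1, so 3 is the smallest positive non-residue mod 113.

3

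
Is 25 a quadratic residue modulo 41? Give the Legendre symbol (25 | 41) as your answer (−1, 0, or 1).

Reciprocity: 25 ≡ 1 and 41 ≡ 1 (mod 4), so (25/41) = +(41/25).
Reduce top mod 25: now compute (16/25).
Pull out 2^4: since 25 ≡ 1 (mod 8), (2/25) = +1, so (2/25)^4 = +1.
Reached (1/25) = 1. Collecting the sign flips along the way, the symbol is +1.

1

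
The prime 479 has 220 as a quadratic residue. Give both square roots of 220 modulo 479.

157, 322

Since 479 ≡ 3 (mod 4), a square root of 220 is 220^((479+1)/4) = 220^120 mod 479.
Repeated squaring: 220^2≡21, 220^4≡441, 220^8≡7, 220^16≡49, 220^32≡6, 220^64≡36 (mod 479).
220^120 = 220^(64+32+16+8) ≡ 322 (mod 479).
Check: 322² = 103684 ≡ 220 (mod 479). The two roots are 157 and 322.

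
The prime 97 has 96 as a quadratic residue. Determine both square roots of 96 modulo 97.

97 ≡ 1 (mod 4), so we find a root by search.
Trying successive values, 22² = 484 ≡ 96 (mod 97). The other root is 97 − 22 = 75.

22, 75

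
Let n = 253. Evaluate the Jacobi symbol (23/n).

Reciprocity: 23 ≡ 3 and 253 ≡ 1 (mod 4), so (23/253) = +(253/23).
Reduce top mod 23: now compute (0/23).
Top reduces to 0: gcd > 1, so the symbol is 0.

0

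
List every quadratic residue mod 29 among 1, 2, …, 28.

1, 4, 5, 6, 7, 9, 13, 16, 20, 22, 23, 24, 25, 28

Square k = 1,…,14 (k and 29−k give the same square):
1²=1, 2²=4, 3²=9, 4²=16, 5²=25, 6²≡7, 7²≡20, 8²≡6, 9²≡23, 10²≡13, 11²≡5, 12²≡28, 13²≡24, 14²≡22 (mod 29).
So the quadratic residues mod 29 are {1, 4, 5, 6, 7, 9, 13, 16, 20, 22, 23, 24, 25, 28}.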